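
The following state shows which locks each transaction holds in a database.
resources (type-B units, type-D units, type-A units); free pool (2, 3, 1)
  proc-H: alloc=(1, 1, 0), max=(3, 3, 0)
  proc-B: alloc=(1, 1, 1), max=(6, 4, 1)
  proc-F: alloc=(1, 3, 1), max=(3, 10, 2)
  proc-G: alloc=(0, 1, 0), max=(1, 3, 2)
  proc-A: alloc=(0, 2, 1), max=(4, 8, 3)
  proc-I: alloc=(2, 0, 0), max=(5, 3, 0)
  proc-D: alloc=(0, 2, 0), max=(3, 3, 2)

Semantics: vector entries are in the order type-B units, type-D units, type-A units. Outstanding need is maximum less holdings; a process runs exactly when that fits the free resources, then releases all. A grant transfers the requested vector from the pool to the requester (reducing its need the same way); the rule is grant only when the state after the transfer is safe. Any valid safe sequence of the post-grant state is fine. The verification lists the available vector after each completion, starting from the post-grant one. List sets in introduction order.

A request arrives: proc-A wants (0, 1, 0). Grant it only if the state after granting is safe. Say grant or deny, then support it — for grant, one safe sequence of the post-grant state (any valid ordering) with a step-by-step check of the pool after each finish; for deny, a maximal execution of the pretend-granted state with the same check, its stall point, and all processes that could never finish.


GRANT — the state after the grant stays safe, e.g. via proc-H, proc-I, proc-B, proc-D, proc-A, proc-G, proc-F.
Key observation: the transfer keeps a workable pool ((2, 2, 1)); proc-H starts the safe sequence.
Verifying the post-grant state step by step:
  pool = (2, 2, 1)
  proc-H needs (2, 2, 0) <= (2, 2, 1) -> finishes; pool += (1, 1, 0) = (3, 3, 1)
  proc-I needs (3, 3, 0) <= (3, 3, 1) -> finishes; pool += (2, 0, 0) = (5, 3, 1)
  proc-B needs (5, 3, 0) <= (5, 3, 1) -> finishes; pool += (1, 1, 1) = (6, 4, 2)
  proc-D needs (3, 1, 2) <= (6, 4, 2) -> finishes; pool += (0, 2, 0) = (6, 6, 2)
  proc-A needs (4, 5, 2) <= (6, 6, 2) -> finishes; pool += (0, 3, 1) = (6, 9, 3)
  proc-G needs (1, 2, 2) <= (6, 9, 3) -> finishes; pool += (0, 1, 0) = (6, 10, 3)
  proc-F needs (2, 7, 1) <= (6, 10, 3) -> finishes; pool += (1, 3, 1) = (7, 13, 4)


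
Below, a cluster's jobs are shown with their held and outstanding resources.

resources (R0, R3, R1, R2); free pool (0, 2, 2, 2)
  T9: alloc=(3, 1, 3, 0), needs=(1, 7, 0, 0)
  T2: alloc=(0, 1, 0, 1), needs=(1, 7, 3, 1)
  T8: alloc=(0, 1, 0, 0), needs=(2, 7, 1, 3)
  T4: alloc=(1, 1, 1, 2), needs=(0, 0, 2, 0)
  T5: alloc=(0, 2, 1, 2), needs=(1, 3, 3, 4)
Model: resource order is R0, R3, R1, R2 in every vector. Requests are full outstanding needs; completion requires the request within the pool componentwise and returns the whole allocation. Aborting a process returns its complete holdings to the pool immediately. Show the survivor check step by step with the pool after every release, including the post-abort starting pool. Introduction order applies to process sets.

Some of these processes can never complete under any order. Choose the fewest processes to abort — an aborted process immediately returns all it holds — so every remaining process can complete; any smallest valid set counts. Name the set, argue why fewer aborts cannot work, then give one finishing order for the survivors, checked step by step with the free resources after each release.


Minimum abort set: T9 and T2.
Key observation: T8 was stuck for good until T9 and T2 gave back (3, 2, 3, 1); in the order shown it finishes at step 3.
No one abort is enough; case by case: T9 alone leaves T2 blocked (short on R3); T2 alone leaves T9 blocked (short on R3); T8 alone leaves T9 blocked (short on R3); T4 alone leaves T9 blocked (short on R3); T5 alone leaves T9 blocked (short on R3).
The survivors complete as T4, T5, T8. Walking it through (starting from the post-abort pool):
  pool = (3, 4, 5, 3)
  T4: need (0, 0, 2, 0) fits (3, 4, 5, 3); releases (1, 1, 1, 2), pool now (4, 5, 6, 5)
  T5: need (1, 3, 3, 4) fits (4, 5, 6, 5); releases (0, 2, 1, 2), pool now (4, 7, 7, 7)
  T8: need (2, 7, 1, 3) fits (4, 7, 7, 7); releases (0, 1, 0, 0), pool now (4, 8, 7, 7)


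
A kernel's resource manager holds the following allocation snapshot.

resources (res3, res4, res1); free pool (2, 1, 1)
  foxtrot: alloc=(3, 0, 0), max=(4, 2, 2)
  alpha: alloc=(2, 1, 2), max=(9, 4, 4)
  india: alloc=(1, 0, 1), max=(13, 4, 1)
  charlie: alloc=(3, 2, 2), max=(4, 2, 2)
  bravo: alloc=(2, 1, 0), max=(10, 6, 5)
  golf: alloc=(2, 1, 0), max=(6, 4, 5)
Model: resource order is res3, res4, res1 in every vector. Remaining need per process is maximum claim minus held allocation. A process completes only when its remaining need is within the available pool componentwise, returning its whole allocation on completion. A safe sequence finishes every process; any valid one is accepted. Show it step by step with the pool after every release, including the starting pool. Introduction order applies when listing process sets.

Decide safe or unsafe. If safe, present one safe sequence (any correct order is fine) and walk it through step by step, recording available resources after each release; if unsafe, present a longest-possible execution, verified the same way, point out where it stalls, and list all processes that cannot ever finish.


The state is SAFE; one workable sequence: charlie, foxtrot, alpha, golf, india, bravo.
Key observation: alpha is the earliest step where a requested resource binds exactly: need (7, 3, 2), pool (8, 3, 3) at its turn.
Step-by-step check:
  pool = (2, 1, 1)
  charlie: need (1, 0, 0) fits (2, 1, 1); releases (3, 2, 2), pool now (5, 3, 3)
  foxtrot: need (1, 2, 2) fits (5, 3, 3); releases (3, 0, 0), pool now (8, 3, 3)
  alpha: need (7, 3, 2) fits (8, 3, 3); releases (2, 1, 2), pool now (10, 4, 5)
  golf: need (4, 3, 5) fits (10, 4, 5); releases (2, 1, 0), pool now (12, 5, 5)
  india: need (12, 4, 0) fits (12, 5, 5); releases (1, 0, 1), pool now (13, 5, 6)
  bravo: need (8, 5, 5) fits (13, 5, 6); releases (2, 1, 0), pool now (15, 6, 6)


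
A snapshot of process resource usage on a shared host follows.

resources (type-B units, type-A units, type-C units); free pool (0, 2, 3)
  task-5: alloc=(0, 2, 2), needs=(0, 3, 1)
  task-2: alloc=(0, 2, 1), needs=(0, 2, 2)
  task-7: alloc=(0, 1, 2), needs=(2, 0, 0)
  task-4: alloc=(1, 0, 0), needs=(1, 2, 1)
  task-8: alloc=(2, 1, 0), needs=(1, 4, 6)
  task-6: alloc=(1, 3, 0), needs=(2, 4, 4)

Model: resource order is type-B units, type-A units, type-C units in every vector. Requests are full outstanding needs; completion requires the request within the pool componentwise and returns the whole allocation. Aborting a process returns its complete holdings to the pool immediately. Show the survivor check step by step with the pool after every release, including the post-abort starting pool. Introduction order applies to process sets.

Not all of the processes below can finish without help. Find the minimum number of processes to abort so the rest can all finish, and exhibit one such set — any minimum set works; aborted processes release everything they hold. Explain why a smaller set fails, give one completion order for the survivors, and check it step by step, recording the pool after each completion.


Abort task-4.
Key observation: before aborting task-4, task-8 was permanently blocked — no order could ever run it; afterwards it completes at step 3.
No smaller set exists: with zero aborts the deadlock remains.
Survivors finish in the order: task-2, task-5, task-8, task-6, task-7. Step-by-step check (pool after the aborts first):
  pool = (1, 2, 3)
  task-2 needs (0, 2, 2) <= (1, 2, 3) -> finishes; pool += (0, 2, 1) = (1, 4, 4)
  task-5 needs (0, 3, 1) <= (1, 4, 4) -> finishes; pool += (0, 2, 2) = (1, 6, 6)
  task-8 needs (1, 4, 6) <= (1, 6, 6) -> finishes; pool += (2, 1, 0) = (3, 7, 6)
  task-6 needs (2, 4, 4) <= (3, 7, 6) -> finishes; pool += (1, 3, 0) = (4, 10, 6)
  task-7 needs (2, 0, 0) <= (4, 10, 6) -> finishes; pool += (0, 1, 2) = (4, 11, 8)


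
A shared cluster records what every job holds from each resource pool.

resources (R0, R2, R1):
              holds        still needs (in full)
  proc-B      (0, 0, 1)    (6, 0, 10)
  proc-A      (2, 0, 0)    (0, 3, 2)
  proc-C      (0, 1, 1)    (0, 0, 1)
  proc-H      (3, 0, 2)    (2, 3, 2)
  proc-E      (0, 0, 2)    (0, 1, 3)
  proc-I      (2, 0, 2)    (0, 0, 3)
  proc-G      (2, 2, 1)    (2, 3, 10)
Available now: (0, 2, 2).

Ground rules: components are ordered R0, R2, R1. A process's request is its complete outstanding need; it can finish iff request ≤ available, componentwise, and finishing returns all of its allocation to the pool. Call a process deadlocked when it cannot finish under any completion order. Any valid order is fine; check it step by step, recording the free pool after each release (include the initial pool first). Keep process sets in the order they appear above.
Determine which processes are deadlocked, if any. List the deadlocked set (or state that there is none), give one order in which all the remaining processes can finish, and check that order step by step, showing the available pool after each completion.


Deadlocked: proc-B and proc-G.
Key observation: after proc-C, proc-I, proc-E, proc-H, proc-A complete, (7, 3, 9) is the best the pool ever gets, yet each leftover process wants more R1.
One completion order for the rest: proc-C, proc-I, proc-E, proc-H, proc-A. Walking it through:
  pool = (0, 2, 2)
  proc-C needs (0, 0, 1) <= (0, 2, 2) -> finishes; pool += (0, 1, 1) = (0, 3, 3)
  proc-I needs (0, 0, 3) <= (0, 3, 3) -> finishes; pool += (2, 0, 2) = (2, 3, 5)
  proc-E needs (0, 1, 3) <= (2, 3, 5) -> finishes; pool += (0, 0, 2) = (2, 3, 7)
  proc-H needs (2, 3, 2) <= (2, 3, 7) -> finishes; pool += (3, 0, 2) = (5, 3, 9)
  proc-A needs (0, 3, 2) <= (5, 3, 9) -> finishes; pool += (2, 0, 0) = (7, 3, 9)
The stuck group stays short no matter what:
  blocked: proc-B wants (6, 0, 10), pool (7, 3, 9) — not enough R1
  blocked: proc-G wants (2, 3, 10), pool (7, 3, 9) — not enough R1


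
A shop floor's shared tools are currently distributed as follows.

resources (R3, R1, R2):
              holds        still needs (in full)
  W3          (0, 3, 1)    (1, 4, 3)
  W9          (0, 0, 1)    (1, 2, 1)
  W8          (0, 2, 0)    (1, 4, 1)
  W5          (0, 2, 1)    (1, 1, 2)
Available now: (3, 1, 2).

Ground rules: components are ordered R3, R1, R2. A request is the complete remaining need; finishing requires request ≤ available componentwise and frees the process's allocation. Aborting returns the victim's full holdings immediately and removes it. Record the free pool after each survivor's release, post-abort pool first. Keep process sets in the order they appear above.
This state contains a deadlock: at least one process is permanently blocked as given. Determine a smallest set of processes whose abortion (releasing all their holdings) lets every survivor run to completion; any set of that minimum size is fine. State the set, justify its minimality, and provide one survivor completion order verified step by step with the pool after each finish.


Abort W3.
Key observation: no ordering could ever have run W8 before the abort of W3; with (0, 3, 1) back in the pool it fits at step 2.
Why nothing smaller works: aborting no one leaves the state deadlocked as given.
Survivors finish in the order: W9, W8, W5. Walking it through (pool after the aborts first):
  pool = (3, 4, 3)
  run W9 (needs (1, 2, 1), free (3, 4, 3)); after release of (0, 0, 1) the pool is (3, 4, 4)
  run W8 (needs (1, 4, 1), free (3, 4, 4)); after release of (0, 2, 0) the pool is (3, 6, 4)
  run W5 (needs (1, 1, 2), free (3, 6, 4)); after release of (0, 2, 1) the pool is (3, 8, 5)


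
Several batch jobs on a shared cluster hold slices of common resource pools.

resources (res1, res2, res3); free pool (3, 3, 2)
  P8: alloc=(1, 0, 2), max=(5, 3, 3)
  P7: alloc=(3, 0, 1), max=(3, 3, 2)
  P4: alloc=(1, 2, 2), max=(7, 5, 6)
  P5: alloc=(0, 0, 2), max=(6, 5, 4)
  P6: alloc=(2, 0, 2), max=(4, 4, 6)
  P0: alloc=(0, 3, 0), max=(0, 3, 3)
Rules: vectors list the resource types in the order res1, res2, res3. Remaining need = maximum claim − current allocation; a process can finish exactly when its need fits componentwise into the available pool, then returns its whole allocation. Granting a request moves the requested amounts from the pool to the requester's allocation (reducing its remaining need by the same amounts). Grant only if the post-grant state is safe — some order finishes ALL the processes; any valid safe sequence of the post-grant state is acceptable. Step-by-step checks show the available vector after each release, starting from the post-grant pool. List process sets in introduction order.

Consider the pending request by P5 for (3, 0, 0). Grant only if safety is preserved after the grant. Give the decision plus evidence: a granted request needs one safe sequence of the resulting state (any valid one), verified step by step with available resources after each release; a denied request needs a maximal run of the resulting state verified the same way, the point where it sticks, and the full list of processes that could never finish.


GRANT: granting preserves safety; a valid post-grant sequence is P7, P0, P5, P6, P8, P4.
Key observation: post-grant, (0, 3, 2) remains, and an order beginning with P7 completes everyone.
Check on the post-grant state, step by step:
  pool = (0, 3, 2)
  P7: need (0, 3, 1) fits (0, 3, 2); releases (3, 0, 1), pool now (3, 3, 3)
  P0: need (0, 0, 3) fits (3, 3, 3); releases (0, 3, 0), pool now (3, 6, 3)
  P5: need (3, 5, 2) fits (3, 6, 3); releases (3, 0, 2), pool now (6, 6, 5)
  P6: need (2, 4, 4) fits (6, 6, 5); releases (2, 0, 2), pool now (8, 6, 7)
  P8: need (4, 3, 1) fits (8, 6, 7); releases (1, 0, 2), pool now (9, 6, 9)
  P4: need (6, 3, 4) fits (9, 6, 9); releases (1, 2, 2), pool now (10, 8, 11)


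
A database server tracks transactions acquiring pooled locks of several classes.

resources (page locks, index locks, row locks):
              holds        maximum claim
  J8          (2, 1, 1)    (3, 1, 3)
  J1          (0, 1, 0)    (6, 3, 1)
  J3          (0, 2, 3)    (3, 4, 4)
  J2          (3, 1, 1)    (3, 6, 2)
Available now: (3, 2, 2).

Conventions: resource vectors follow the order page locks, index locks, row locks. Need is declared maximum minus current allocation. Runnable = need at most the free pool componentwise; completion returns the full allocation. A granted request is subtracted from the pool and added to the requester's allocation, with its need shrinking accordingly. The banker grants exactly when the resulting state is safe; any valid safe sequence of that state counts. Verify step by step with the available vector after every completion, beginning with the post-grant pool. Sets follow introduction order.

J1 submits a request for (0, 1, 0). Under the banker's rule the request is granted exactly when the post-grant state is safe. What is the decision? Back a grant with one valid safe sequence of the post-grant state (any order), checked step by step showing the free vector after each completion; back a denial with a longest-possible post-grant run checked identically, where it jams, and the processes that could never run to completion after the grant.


DENY: after the grant no complete ordering would exist.
Key observation: after J8, J3 the pool peaks at (5, 4, 6), and each blocked process is short somewhere: J1 on page locks; J2 on index locks.
Pretend the grant happened; the run J8, J3 goes as far as possible. Step-by-step check:
  pool = (3, 1, 2)
  run J8 (needs (1, 0, 2), free (3, 1, 2)); after release of (2, 1, 1) the pool is (5, 2, 3)
  run J3 (needs (3, 2, 1), free (5, 2, 3)); after release of (0, 2, 3) the pool is (5, 4, 6)
  blocked: J1 wants (6, 1, 1), pool (5, 4, 6) — not enough page locks
  blocked: J2 wants (0, 5, 1), pool (5, 4, 6) — not enough index locks
Processes that could never finish after the grant: J1 and J2.


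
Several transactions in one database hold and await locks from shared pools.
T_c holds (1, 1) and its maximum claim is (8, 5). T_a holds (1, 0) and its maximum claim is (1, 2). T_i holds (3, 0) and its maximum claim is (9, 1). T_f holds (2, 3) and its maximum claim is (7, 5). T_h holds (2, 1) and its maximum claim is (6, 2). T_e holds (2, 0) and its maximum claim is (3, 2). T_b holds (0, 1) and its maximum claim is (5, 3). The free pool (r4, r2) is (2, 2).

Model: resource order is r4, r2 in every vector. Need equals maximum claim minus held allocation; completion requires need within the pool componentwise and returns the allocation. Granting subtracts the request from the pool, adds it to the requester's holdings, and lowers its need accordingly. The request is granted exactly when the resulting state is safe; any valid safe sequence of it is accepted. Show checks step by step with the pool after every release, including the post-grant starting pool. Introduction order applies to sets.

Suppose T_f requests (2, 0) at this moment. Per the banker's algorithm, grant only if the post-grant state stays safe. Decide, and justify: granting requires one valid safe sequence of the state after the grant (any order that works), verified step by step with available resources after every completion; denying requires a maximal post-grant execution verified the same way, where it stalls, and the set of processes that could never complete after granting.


GRANT: granting preserves safety; a valid post-grant sequence is T_a, T_e, T_f, T_h, T_i, T_c, T_b.
Key observation: with (0, 2) left after the transfer, T_a can run at once — the state stays safe.
Step-by-step check of the post-grant state:
  pool = (0, 2)
  T_a: need (0, 2) fits (0, 2); releases (1, 0), pool now (1, 2)
  T_e: need (1, 2) fits (1, 2); releases (2, 0), pool now (3, 2)
  T_f: need (3, 2) fits (3, 2); releases (4, 3), pool now (7, 5)
  T_h: need (4, 1) fits (7, 5); releases (2, 1), pool now (9, 6)
  T_i: need (6, 1) fits (9, 6); releases (3, 0), pool now (12, 6)
  T_c: need (7, 4) fits (12, 6); releases (1, 1), pool now (13, 7)
  T_b: need (5, 2) fits (13, 7); releases (0, 1), pool now (13, 8)


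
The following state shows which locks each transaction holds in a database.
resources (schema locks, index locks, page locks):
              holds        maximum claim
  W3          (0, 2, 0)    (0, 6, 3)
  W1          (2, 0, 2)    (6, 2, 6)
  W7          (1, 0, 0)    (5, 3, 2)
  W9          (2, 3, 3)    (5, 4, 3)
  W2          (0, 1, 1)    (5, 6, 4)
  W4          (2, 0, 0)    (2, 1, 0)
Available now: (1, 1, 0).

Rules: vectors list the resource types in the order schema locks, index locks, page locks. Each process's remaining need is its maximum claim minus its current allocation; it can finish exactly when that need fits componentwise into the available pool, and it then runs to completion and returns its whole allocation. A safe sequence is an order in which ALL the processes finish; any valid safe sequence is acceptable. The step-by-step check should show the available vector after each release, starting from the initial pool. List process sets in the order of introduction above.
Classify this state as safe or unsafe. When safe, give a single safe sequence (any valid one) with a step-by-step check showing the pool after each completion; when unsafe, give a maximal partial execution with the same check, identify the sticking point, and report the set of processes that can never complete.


SAFE — a valid safe sequence is W4, W9, W3, W7, W2, W1.
Key observation: W4 is the earliest step where a requested resource binds exactly: need (0, 1, 0), pool (1, 1, 0) at its turn.
Check, step by step:
  pool = (1, 1, 0)
  W4 needs (0, 1, 0) <= (1, 1, 0) -> finishes; pool += (2, 0, 0) = (3, 1, 0)
  W9 needs (3, 1, 0) <= (3, 1, 0) -> finishes; pool += (2, 3, 3) = (5, 4, 3)
  W3 needs (0, 4, 3) <= (5, 4, 3) -> finishes; pool += (0, 2, 0) = (5, 6, 3)
  W7 needs (4, 3, 2) <= (5, 6, 3) -> finishes; pool += (1, 0, 0) = (6, 6, 3)
  W2 needs (5, 5, 3) <= (6, 6, 3) -> finishes; pool += (0, 1, 1) = (6, 7, 4)
  W1 needs (4, 2, 4) <= (6, 7, 4) -> finishes; pool += (2, 0, 2) = (8, 7, 6)


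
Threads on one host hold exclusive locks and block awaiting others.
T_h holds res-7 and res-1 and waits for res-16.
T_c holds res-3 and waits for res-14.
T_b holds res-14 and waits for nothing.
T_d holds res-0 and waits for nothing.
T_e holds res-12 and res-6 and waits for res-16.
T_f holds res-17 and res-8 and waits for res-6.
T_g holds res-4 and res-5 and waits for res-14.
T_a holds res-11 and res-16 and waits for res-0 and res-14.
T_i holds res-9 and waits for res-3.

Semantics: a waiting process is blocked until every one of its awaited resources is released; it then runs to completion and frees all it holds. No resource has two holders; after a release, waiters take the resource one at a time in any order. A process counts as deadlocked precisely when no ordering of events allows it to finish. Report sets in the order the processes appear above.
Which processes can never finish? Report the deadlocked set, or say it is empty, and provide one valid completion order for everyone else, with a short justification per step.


The deadlocked set is empty.
Key observation: the waits form no ring: some process can always run, and its releases unblock the others one by one.
One completion order for the rest: T_d, T_b, T_a, T_g, T_e, T_f, T_c, T_i, T_h.
Step-by-step check:
  T_d waits on nothing -> runs at once and releases res-0
  T_b waits on nothing -> runs at once and releases res-14
  T_a waits on res-0 and res-14 — all released -> runs and releases res-11 and res-16
  T_g waits on res-14 — all released -> runs and releases res-4 and res-5
  T_e waits on res-16 — all released -> runs and releases res-12 and res-6
  T_f waits on res-6 — all released -> runs and releases res-17 and res-8
  T_c waits on res-14 — all released -> runs and releases res-3
  T_i waits on res-3 — all released -> runs and releases res-9
  T_h waits on res-16 — all released -> runs and releases res-7 and res-1


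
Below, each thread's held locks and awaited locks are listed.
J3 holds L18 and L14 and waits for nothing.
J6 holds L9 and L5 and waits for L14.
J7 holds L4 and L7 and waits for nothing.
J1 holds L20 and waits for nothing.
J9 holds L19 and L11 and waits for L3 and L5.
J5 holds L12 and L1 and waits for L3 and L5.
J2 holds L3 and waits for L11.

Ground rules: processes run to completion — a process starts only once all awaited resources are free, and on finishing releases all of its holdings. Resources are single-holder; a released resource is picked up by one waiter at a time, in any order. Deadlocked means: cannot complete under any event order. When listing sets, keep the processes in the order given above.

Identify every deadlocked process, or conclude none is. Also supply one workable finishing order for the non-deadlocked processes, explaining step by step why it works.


Deadlocked set: J9, J5 and J2.
Key observation: the loop J9 -> J2 -> J9 blocks itself forever; J5 waits into the deadlock from upstream.
A valid finishing order for the others: J1, J7, J3, J6.
Walking it through:
  J1 waits on nothing -> runs at once and releases L20
  J7 waits on nothing -> runs at once and releases L4 and L7
  J3 waits on nothing -> runs at once and releases L18 and L14
  run J6 (all its waits — L14 — are resolved); releases L9 and L5


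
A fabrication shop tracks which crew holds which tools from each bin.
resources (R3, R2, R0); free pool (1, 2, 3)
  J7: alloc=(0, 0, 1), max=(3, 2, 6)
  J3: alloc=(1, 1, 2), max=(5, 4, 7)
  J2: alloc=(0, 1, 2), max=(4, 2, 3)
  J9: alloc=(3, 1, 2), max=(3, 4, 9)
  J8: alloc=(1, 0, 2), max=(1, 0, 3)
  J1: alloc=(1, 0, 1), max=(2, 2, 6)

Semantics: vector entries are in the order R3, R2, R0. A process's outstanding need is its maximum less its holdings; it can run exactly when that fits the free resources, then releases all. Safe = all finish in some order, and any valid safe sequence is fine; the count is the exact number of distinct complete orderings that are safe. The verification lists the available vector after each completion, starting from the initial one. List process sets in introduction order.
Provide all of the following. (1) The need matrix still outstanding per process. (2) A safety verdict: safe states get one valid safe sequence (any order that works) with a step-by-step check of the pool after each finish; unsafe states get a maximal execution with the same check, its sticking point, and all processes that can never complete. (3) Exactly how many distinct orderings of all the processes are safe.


(1) Need matrix, components ordered R3, R2, R0:
  J7: (3, 2, 5)
  J3: (4, 3, 5)
  J2: (4, 1, 1)
  J9: (0, 3, 7)
  J8: (0, 0, 1)
  J1: (1, 2, 5)
(2) UNSAFE — no complete ordering exists.
Key observation: after J8, J1, J7 the pool peaks at (3, 2, 7), and each blocked process is short somewhere: J3 on R3, R2; J2 on R3; J9 on R2.
A maximal execution: J8, J1, J7 — then nothing else fits. Step-by-step check:
  pool = (1, 2, 3)
  J8 needs (0, 0, 1) <= (1, 2, 3) -> finishes; pool += (1, 0, 2) = (2, 2, 5)
  J1 needs (1, 2, 5) <= (2, 2, 5) -> finishes; pool += (1, 0, 1) = (3, 2, 6)
  J7 needs (3, 2, 5) <= (3, 2, 6) -> finishes; pool += (0, 0, 1) = (3, 2, 7)
  J3 cannot run: need (4, 3, 5) vs free (3, 2, 7) (insufficient R3 and R2)
  J2 cannot run: need (4, 1, 1) vs free (3, 2, 7) (insufficient R3)
  J9 cannot run: need (0, 3, 7) vs free (3, 2, 7) (insufficient R2)
Permanently blocked: J3, J2 and J9.
(3) Precisely 0 of the possible complete orderings are safe sequences.


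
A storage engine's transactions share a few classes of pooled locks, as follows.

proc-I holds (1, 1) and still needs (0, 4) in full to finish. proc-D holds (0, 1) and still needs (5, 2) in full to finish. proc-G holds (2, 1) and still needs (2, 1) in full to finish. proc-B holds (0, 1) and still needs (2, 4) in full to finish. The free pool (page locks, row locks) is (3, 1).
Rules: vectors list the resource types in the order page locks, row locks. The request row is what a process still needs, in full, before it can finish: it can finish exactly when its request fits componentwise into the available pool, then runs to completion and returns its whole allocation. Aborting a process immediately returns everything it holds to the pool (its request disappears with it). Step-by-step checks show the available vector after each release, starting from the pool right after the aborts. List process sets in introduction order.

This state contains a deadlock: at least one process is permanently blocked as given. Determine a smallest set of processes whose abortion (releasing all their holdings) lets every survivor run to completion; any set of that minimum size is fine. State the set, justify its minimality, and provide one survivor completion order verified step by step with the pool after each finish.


Minimum abort set: proc-B.
Key observation: the returned (0, 1) from proc-B is what brings proc-I — unrunnable before, under any order — into play at step 3.
No smaller set exists: with zero aborts the deadlock remains.
One survivor order: proc-G, proc-D, proc-I. Step-by-step check (post-abort pool first):
  pool = (3, 2)
  run proc-G (needs (2, 1), free (3, 2)); after release of (2, 1) the pool is (5, 3)
  run proc-D (needs (5, 2), free (5, 3)); after release of (0, 1) the pool is (5, 4)
  run proc-I (needs (0, 4), free (5, 4)); after release of (1, 1) the pool is (6, 5)


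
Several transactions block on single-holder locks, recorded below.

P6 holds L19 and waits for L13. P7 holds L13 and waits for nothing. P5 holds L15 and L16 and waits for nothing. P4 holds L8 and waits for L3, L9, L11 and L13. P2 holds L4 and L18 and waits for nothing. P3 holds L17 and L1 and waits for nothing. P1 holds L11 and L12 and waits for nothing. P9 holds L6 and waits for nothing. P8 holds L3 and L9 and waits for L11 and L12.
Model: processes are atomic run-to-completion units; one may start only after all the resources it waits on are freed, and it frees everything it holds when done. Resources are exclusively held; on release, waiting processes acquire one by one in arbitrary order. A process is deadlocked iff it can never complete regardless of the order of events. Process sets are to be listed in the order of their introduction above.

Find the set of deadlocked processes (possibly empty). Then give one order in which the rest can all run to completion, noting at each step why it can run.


Nothing here is deadlocked.
Key observation: although several processes wait, no cycle exists — each chain bottoms out at a free runner.
One completion order for the rest: P2, P5, P9, P3, P1, P8, P7, P4, P6.
Check, step by step:
  P2: no waits; runs immediately, freeing L4 and L18
  P5: no waits; runs immediately, freeing L15 and L16
  P9: no waits; runs immediately, freeing L6
  P3: no waits; runs immediately, freeing L17 and L1
  P1: no waits; runs immediately, freeing L11 and L12
  run P8 (all its waits — L11 and L12 — are resolved); releases L3 and L9
  P7: no waits; runs immediately, freeing L13
  run P4 (all its waits — L3, L9, L11 and L13 — are resolved); releases L8
  run P6 (all its waits — L13 — are resolved); releases L19


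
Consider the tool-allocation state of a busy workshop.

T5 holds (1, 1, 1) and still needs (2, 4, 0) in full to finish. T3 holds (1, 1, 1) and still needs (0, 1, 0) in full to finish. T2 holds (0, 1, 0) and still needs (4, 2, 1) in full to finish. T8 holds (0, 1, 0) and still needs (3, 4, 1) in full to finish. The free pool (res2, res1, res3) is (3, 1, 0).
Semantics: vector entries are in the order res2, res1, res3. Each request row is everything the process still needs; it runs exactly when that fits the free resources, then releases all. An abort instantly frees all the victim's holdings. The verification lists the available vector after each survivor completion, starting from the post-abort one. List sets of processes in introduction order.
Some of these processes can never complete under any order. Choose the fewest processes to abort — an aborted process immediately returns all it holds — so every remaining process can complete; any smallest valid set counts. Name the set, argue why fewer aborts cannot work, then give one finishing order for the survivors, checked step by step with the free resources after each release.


The answer: abort T8.
Key observation: T5 could never have finished before the abort; with (0, 1, 0) returned by T8, it fits at step 3.
Why nothing smaller works: aborting no one leaves the state deadlocked as given.
The survivors complete as T3, T2, T5. Step-by-step check (starting from the post-abort pool):
  pool = (3, 2, 0)
  T3: need (0, 1, 0) fits (3, 2, 0); releases (1, 1, 1), pool now (4, 3, 1)
  T2: need (4, 2, 1) fits (4, 3, 1); releases (0, 1, 0), pool now (4, 4, 1)
  T5: need (2, 4, 0) fits (4, 4, 1); releases (1, 1, 1), pool now (5, 5, 2)


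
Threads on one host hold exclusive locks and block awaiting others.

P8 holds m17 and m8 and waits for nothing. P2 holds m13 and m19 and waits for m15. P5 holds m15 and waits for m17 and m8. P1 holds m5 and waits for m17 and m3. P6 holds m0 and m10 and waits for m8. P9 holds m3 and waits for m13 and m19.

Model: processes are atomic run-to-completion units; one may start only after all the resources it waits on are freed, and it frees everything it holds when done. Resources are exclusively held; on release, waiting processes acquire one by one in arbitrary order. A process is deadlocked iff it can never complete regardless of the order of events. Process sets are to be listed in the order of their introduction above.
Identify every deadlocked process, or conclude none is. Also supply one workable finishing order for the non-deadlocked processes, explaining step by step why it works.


No process is deadlocked.
Key observation: the waits form no ring: some process can always run, and its releases unblock the others one by one.
A valid finishing order for the others: P8, P5, P2, P6, P9, P1.
Check, step by step:
  P8 waits on nothing -> runs at once and releases m17 and m8
  run P5 (all its waits — m17 and m8 — are resolved); releases m15
  run P2 (all its waits — m15 — are resolved); releases m13 and m19
  run P6 (all its waits — m8 — are resolved); releases m0 and m10
  run P9 (all its waits — m13 and m19 — are resolved); releases m3
  run P1 (all its waits — m17 and m3 — are resolved); releases m5


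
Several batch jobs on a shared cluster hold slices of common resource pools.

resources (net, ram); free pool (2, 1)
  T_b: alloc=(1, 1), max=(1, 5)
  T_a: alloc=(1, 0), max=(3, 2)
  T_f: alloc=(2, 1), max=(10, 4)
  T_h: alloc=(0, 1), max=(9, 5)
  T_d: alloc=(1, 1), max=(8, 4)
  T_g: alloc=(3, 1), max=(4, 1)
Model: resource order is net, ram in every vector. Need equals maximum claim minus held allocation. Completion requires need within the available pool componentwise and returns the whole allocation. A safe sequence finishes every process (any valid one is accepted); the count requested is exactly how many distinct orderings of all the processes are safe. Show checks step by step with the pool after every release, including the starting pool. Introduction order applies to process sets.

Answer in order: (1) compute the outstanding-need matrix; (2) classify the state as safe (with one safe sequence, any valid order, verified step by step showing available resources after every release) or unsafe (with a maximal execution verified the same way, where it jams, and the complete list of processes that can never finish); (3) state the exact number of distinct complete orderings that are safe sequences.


(1) Need matrix, components ordered net, ram:
  T_b: (0, 4)
  T_a: (2, 2)
  T_f: (8, 3)
  T_h: (9, 4)
  T_d: (7, 3)
  T_g: (1, 0)
(2) UNSAFE — no complete ordering exists.
Key observation: once T_g, T_a finish, the pool peaks at (6, 2) — and every remaining process still needs more ram than that.
A maximal execution: T_g, T_a — then nothing else fits. Verifying each step:
  pool = (2, 1)
  T_g: need (1, 0) fits (2, 1); releases (3, 1), pool now (5, 2)
  T_a: need (2, 2) fits (5, 2); releases (1, 0), pool now (6, 2)
  blocked: T_b wants (0, 4), pool (6, 2) — not enough ram
  blocked: T_f wants (8, 3), pool (6, 2) — not enough net and ram
  blocked: T_h wants (9, 4), pool (6, 2) — not enough net and ram
  blocked: T_d wants (7, 3), pool (6, 2) — not enough net and ram
Processes that can never finish: T_b, T_f, T_h and T_d.
(3) The exact count: 0 of the possible complete orderings are safe sequences.


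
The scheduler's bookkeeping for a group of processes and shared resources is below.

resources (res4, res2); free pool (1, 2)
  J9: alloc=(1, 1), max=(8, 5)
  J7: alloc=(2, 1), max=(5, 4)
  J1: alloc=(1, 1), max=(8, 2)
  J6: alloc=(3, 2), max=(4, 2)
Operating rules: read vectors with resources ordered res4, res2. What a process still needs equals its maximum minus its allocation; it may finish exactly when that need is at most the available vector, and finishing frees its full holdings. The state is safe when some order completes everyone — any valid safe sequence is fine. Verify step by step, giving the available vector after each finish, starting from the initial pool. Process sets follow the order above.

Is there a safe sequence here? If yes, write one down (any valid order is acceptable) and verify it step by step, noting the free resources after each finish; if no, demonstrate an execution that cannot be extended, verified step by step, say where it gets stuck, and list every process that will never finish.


UNSAFE — no complete ordering exists.
Key observation: once J6, J7 finish, the pool peaks at (6, 5) — and every remaining process still needs more res4 than that.
Going as far as possible: J6, J7; after that, nothing fits. Verifying each step:
  pool = (1, 2)
  J6: need (1, 0) fits (1, 2); releases (3, 2), pool now (4, 4)
  J7: need (3, 3) fits (4, 4); releases (2, 1), pool now (6, 5)
  J9 still needs (7, 4) but only (6, 5) is free — short on res4
  J1 still needs (7, 1) but only (6, 5) is free — short on res4
Processes that can never finish: J9 and J1.


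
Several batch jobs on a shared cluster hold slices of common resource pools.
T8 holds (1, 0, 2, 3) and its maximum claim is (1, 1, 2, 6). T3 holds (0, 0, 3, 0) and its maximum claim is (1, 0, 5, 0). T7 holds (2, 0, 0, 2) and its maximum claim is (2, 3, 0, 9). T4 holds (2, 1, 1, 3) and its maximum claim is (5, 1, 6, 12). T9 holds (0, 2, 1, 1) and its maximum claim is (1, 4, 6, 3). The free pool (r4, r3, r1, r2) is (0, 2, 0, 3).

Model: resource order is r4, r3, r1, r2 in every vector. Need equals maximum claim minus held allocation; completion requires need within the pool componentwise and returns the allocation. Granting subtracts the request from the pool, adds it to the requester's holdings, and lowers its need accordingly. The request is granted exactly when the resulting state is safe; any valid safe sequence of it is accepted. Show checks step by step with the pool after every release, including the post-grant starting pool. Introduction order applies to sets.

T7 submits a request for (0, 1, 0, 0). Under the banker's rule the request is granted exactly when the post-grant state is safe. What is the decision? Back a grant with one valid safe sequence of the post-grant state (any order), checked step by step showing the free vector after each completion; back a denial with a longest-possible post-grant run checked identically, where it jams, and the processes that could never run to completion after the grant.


DENY: after the grant no complete ordering would exist.
Key observation: after T8, T3 the pool peaks at (1, 1, 5, 6), and each blocked process is short somewhere: T7 on r3, r2; T4 on r4, r2; T9 on r3.
Pretend the grant happened; the run T8, T3 goes as far as possible. Check, step by step:
  pool = (0, 1, 0, 3)
  T8: need (0, 1, 0, 3) fits (0, 1, 0, 3); releases (1, 0, 2, 3), pool now (1, 1, 2, 6)
  T3: need (1, 0, 2, 0) fits (1, 1, 2, 6); releases (0, 0, 3, 0), pool now (1, 1, 5, 6)
  T7 cannot run: need (0, 2, 0, 7) vs free (1, 1, 5, 6) (insufficient r3 and r2)
  T4 cannot run: need (3, 0, 5, 9) vs free (1, 1, 5, 6) (insufficient r4 and r2)
  T9 cannot run: need (1, 2, 5, 2) vs free (1, 1, 5, 6) (insufficient r3)
Had the request been granted, T7, T4 and T9 could never finish.


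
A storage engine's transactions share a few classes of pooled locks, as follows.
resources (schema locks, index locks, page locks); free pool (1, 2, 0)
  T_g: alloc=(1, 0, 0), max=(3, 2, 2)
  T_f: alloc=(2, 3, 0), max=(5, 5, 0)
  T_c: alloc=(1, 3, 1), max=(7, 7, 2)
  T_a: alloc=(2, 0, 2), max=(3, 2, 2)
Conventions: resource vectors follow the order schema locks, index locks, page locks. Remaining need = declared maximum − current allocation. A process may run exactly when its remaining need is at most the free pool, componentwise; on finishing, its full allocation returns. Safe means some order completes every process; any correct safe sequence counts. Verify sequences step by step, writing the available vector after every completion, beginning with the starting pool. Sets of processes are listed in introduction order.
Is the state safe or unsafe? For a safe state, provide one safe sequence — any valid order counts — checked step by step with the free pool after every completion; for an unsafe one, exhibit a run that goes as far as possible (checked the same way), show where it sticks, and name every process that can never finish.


SAFE — a valid safe sequence is T_a, T_f, T_g, T_c.
Key observation: the first exact fit in this order is T_a — it needs (1, 2, 0) with (1, 2, 0) free, meeting a requested resource to the last unit.
Check, step by step:
  pool = (1, 2, 0)
  run T_a (needs (1, 2, 0), free (1, 2, 0)); after release of (2, 0, 2) the pool is (3, 2, 2)
  run T_f (needs (3, 2, 0), free (3, 2, 2)); after release of (2, 3, 0) the pool is (5, 5, 2)
  run T_g (needs (2, 2, 2), free (5, 5, 2)); after release of (1, 0, 0) the pool is (6, 5, 2)
  run T_c (needs (6, 4, 1), free (6, 5, 2)); after release of (1, 3, 1) the pool is (7, 8, 3)


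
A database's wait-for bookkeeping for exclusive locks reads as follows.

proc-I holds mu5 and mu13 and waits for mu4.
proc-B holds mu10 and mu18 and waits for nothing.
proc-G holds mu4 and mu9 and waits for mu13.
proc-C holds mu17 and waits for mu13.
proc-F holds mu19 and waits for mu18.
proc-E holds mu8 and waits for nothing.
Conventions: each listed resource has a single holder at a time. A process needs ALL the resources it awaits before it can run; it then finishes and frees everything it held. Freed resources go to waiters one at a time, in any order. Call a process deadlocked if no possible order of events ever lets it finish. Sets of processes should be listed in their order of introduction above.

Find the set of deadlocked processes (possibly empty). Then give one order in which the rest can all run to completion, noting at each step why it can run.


Deadlocked: proc-I, proc-G and proc-C.
Key observation: along proc-I -> proc-G -> proc-I, each member waits on what the next one holds — a deadlock; proc-C waits into the deadlock from upstream.
A valid finishing order for the others: proc-B, proc-E, proc-F.
Check, step by step:
  proc-B waits on nothing -> runs at once and releases mu10 and mu18
  proc-E waits on nothing -> runs at once and releases mu8
  proc-F waits on mu18 — all released -> runs and releases mu19
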